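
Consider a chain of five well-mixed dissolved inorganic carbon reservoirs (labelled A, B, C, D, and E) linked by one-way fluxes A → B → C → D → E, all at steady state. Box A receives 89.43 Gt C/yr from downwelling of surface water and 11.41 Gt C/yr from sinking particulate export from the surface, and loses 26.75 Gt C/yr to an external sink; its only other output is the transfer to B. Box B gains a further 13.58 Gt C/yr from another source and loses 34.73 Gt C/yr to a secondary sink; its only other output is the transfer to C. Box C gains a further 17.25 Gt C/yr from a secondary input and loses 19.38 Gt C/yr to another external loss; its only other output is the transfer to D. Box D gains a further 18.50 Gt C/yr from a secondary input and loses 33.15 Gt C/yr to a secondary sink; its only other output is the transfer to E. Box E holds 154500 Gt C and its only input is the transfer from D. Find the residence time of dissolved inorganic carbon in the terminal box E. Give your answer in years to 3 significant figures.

Box A: F(A→B) = (89.43 + 11.41) − 26.75 = 74.090 Gt C/yr.
Box B: F(B→C) = (74.090 + 13.58) − 34.73 = 52.940 Gt C/yr.
Box C: F(C→D) = (52.940 + 17.25) − 19.38 = 50.810 Gt C/yr.
Box D: F(D→E) = (50.810 + 18.50) − 33.15 = 36.160 Gt C/yr.
Box E throughput = its input = 36.160 Gt C/yr; τ = 154500 / 36.160 = 4273 yr.

4270 yr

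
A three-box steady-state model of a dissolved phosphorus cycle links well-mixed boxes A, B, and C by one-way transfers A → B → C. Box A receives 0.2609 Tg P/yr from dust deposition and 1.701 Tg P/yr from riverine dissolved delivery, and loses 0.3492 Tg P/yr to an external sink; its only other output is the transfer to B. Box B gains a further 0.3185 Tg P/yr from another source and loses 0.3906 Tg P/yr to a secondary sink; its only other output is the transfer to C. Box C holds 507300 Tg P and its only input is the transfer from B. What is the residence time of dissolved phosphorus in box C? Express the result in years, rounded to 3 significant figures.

329000 yr

Box A: F(A→B) = (0.2609 + 1.701) − 0.3492 = 1.6127 Tg P/yr.
Box B: F(B→C) = (1.6127 + 0.3185) − 0.3906 = 1.5406 Tg P/yr.
Box C throughput = its input = 1.5406 Tg P/yr; τ = 507300 / 1.5406 = 329300 yr.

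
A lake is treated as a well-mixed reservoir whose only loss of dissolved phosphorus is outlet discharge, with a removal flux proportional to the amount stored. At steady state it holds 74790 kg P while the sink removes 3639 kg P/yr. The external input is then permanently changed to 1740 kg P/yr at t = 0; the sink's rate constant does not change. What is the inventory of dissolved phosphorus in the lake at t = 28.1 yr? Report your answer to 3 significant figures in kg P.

τ = M₀/F₀ = 74790/3639 = 20.55 yr; rate constant k = 1/τ.
New steady state M_∞ = F₁/k = F₁·τ = 1740 × 20.55 = 35761 kg P.
M(t) = M_∞ + (M₀ − M_∞)·e^(−t/τ); t/τ = 28.1/20.55 = 1.367, so e^(−t/τ) = 0.2548.
M(t) = 35761 + 39030 × 0.2548 = 45706 kg P.

45700 kg P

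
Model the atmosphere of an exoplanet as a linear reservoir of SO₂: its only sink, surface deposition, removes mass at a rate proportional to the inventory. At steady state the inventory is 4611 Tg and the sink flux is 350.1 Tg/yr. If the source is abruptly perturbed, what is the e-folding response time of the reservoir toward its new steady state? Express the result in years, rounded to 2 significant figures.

For a linear reservoir the response time equals the residence time τ = M/F.
τ = 4611 / 350.1 = 13.17 yr.

13 yr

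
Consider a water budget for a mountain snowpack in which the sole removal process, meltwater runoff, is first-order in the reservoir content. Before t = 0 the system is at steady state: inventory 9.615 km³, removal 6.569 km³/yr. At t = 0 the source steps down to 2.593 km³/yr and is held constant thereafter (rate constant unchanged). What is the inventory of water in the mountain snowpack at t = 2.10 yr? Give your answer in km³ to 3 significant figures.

τ = M₀/F₀ = 9.615/6.569 = 1.464 yr; rate constant k = 1/τ.
New steady state M_∞ = F₁/k = F₁·τ = 2.593 × 1.464 = 3.7954 km³.
M(t) = M_∞ + (M₀ − M_∞)·e^(−t/τ); t/τ = 2.10/1.464 = 1.435, so e^(−t/τ) = 0.2382.
M(t) = 3.7954 + 5.820 × 0.2382 = 5.1815 km³.

5.18 km³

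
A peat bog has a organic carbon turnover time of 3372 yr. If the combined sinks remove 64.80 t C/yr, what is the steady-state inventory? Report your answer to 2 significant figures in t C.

τ = M/F ⇒ M = τ × F = 3372 × 64.80 = 218500 t C.

220000 t C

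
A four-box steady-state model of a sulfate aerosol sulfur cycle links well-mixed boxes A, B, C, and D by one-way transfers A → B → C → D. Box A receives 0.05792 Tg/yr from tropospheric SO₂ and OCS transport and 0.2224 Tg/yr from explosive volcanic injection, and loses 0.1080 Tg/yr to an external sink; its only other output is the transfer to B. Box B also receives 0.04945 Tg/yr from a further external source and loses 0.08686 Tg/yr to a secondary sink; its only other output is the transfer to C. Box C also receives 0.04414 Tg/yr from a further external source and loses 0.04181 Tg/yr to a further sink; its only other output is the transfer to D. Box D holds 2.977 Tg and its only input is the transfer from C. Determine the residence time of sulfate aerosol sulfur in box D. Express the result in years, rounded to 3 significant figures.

21.7 yr

Box A: F(A→B) = (0.05792 + 0.2224) − 0.1080 = 0.17232 Tg/yr.
Box B: F(B→C) = (0.17232 + 0.04945) − 0.08686 = 0.13491 Tg/yr.
Box C: F(C→D) = (0.13491 + 0.04414) − 0.04181 = 0.13724 Tg/yr.
Box D throughput = its input = 0.13724 Tg/yr; τ = 2.977 / 0.13724 = 21.69 yr.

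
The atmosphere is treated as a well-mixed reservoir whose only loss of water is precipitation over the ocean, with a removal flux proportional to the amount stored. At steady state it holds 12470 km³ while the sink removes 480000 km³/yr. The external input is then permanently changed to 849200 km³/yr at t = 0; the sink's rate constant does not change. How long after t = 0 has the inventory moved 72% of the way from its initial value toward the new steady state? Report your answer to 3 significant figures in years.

τ = M₀/F₀ = 12470/480000 = 0.02598 yr.
The remaining gap fraction is e^(−t/τ); 72% covered ⇒ e^(−t/τ) = 0.280.
t = −τ ln(0.280) = 0.02598 × 1.273 = 0.03307 yr.

0.0331 yr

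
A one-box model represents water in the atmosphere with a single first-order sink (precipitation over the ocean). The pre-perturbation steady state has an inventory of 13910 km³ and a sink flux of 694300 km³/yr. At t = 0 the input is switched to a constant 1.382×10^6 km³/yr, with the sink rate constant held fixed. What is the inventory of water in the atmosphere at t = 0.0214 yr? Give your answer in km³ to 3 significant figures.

23000 km³

τ = M₀/F₀ = 13910/694300 = 0.02003 yr; rate constant k = 1/τ.
New steady state M_∞ = F₁/k = F₁·τ = 1.382×10^6 × 0.02003 = 27688 km³.
M(t) = M_∞ + (M₀ − M_∞)·e^(−t/τ); t/τ = 0.0214/0.02003 = 1.068, so e^(−t/τ) = 0.3436.
M(t) = 27688 − 13780 × 0.3436 = 22953 km³.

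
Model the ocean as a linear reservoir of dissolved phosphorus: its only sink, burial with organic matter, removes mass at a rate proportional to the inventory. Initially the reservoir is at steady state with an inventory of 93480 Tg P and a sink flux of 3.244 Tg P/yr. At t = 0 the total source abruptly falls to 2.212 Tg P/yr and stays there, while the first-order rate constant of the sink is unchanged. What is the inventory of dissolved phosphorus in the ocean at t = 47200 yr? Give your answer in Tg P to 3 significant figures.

Residence time τ = M₀/F₀ = 28820 yr. The eventual steady state is M_∞ = M₀·(F₁/F₀) = 93480 × 2.212/3.244 = 63742 Tg P.
The anomaly ΔM(t) = M(t) − M_∞ decays as ΔM₀·e^(−t/τ) with ΔM₀ = 93480 − 63742 = 29740 Tg P.
At t = 47200 yr, e^(−t/τ) = e^(−1.638) = 0.1944, so ΔM = 5780 Tg P and M = 63742 + 5780 = 69522 Tg P.

69500 Tg P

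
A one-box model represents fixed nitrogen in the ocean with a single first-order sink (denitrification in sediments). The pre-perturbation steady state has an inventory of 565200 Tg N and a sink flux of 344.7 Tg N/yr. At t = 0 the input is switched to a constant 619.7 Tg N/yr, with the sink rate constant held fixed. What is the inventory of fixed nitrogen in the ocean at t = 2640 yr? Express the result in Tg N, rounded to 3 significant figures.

The sink rate constant is k = F₀/M₀ = 344.7/565200 = 0.0006099 yr⁻¹.
Solving dM/dt = F₁ − kM with M(0) = M₀ gives M(t) = F₁/k + (M₀ − F₁/k)·e^(−kt).
F₁/k = 619.7/0.0006099 = 1.0161×10^6 Tg N; kt = 0.0006099 × 2640 = 1.610, e^(−kt) = 0.1999.
M(2640) = 1.0161×10^6 + (565200 − 1.0161×10^6) × 0.1999 = 1.0161×10^6 − 90130 = 925990 Tg N.

926000 Tg N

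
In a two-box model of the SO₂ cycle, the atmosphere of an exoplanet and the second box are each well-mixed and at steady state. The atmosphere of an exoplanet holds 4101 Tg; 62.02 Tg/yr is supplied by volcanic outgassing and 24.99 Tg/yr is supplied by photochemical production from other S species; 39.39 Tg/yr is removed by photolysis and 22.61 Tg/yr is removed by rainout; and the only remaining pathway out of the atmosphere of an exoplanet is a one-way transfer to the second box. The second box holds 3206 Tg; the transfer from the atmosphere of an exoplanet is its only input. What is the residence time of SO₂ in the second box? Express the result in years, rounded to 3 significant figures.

Balance the atmosphere of an exoplanet: ΣF_in = 62.02 + 24.99 = 87.010 Tg/yr.
Transfer to the second box = ΣF_in − (39.39 + 22.61) = 25.010 Tg/yr.
At steady state the output of the second box equals its input, 25.010 Tg/yr.
τ = M / F = 3206 / 25.010 = 128.2 yr.

128 yr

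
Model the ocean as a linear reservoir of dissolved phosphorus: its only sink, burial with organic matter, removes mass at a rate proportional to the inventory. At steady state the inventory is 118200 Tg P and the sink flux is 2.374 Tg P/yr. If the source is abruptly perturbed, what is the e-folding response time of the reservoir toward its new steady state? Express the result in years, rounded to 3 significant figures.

For a linear reservoir the response time equals the residence time τ = M/F.
τ = 118200 / 2.374 = 49790 yr.

49800 yr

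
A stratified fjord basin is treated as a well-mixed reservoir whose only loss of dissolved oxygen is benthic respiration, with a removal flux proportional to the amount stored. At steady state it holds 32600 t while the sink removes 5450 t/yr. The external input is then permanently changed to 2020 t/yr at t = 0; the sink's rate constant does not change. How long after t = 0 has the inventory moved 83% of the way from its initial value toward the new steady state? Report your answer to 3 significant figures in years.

τ = M₀/F₀ = 32600/5450 = 5.982 yr.
The remaining gap fraction is e^(−t/τ); 83% covered ⇒ e^(−t/τ) = 0.170.
t = −τ ln(0.170) = 5.982 × 1.772 = 10.60 yr.

10.6 yr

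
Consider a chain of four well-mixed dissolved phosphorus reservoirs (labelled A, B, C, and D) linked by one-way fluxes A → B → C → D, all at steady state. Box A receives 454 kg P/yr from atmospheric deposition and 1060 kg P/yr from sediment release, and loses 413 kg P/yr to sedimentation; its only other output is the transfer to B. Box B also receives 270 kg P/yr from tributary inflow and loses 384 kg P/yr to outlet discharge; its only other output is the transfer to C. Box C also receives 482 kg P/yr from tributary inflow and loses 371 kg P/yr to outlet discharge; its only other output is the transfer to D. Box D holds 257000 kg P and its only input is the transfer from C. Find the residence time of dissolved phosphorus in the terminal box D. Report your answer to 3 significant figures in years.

234 yr

Box A: F(A→B) = (454 + 1060) − 413 = 1101.0 kg P/yr.
Box B: F(B→C) = (1101.0 + 270) − 384 = 987.00 kg P/yr.
Box C: F(C→D) = (987.00 + 482) − 371 = 1098.0 kg P/yr.
Box D throughput = its input = 1098.0 kg P/yr; τ = 257000 / 1098.0 = 234.1 yr.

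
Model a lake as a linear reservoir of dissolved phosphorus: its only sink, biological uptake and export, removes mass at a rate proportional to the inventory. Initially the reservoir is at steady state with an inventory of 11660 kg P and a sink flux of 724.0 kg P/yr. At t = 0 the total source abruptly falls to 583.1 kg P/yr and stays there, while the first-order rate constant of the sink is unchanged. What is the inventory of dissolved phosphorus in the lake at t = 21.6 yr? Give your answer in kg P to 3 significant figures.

9980 kg P

The sink rate constant is k = F₀/M₀ = 724.0/11660 = 0.06209 yr⁻¹.
Solving dM/dt = F₁ − kM with M(0) = M₀ gives M(t) = F₁/k + (M₀ − F₁/k)·e^(−kt).
F₁/k = 583.1/0.06209 = 9390.8 kg P; kt = 0.06209 × 21.6 = 1.341, e^(−kt) = 0.2615.
M(21.6) = 9390.8 + (11660 − 9390.8) × 0.2615 = 9390.8 + 593.5 = 9984.3 kg P.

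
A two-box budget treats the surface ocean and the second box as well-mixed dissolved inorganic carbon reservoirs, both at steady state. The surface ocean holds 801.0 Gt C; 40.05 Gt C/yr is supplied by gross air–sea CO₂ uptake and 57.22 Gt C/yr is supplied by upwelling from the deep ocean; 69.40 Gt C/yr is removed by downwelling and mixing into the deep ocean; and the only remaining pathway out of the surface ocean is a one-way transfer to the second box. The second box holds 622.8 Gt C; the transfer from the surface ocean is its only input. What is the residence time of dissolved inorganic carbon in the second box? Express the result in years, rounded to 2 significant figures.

22 yr

Balance the surface ocean: ΣF_in = 40.05 + 57.22 = 97.270 Gt C/yr.
Transfer to the second box = ΣF_in − (69.40) = 27.870 Gt C/yr.
At steady state the output of the second box equals its input, 27.870 Gt C/yr.
τ = M / F = 622.8 / 27.870 = 22.35 yr.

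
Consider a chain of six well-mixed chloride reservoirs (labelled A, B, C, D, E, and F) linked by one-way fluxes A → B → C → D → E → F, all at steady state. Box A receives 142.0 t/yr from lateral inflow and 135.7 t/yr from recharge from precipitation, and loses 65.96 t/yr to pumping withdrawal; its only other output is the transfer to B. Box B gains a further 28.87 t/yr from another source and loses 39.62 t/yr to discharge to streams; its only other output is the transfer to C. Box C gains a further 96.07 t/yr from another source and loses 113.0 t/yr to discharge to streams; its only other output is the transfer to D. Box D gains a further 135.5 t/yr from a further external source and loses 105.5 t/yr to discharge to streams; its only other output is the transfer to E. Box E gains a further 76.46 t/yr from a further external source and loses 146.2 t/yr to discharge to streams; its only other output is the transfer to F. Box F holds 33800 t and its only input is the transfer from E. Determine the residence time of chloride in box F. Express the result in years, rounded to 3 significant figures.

234 yr

Box A: F(A→B) = (142.0 + 135.7) − 65.96 = 211.74 t/yr.
Box B: F(B→C) = (211.74 + 28.87) − 39.62 = 200.99 t/yr.
Box C: F(C→D) = (200.99 + 96.07) − 113.0 = 184.06 t/yr.
Box D: F(D→E) = (184.06 + 135.5) − 105.5 = 214.06 t/yr.
Box E: F(E→F) = (214.06 + 76.46) − 146.2 = 144.32 t/yr.
Box F throughput = its input = 144.32 t/yr; τ = 33800 / 144.32 = 234.2 yr.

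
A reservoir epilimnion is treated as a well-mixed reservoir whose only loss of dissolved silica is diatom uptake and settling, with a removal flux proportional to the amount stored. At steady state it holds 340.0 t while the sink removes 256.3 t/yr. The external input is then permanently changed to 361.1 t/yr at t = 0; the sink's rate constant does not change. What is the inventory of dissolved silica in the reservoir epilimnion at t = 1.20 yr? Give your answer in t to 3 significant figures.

423 t

Residence time τ = M₀/F₀ = 1.327 yr. The eventual steady state is M_∞ = M₀·(F₁/F₀) = 340.0 × 361.1/256.3 = 479.02 t.
The anomaly ΔM(t) = M(t) − M_∞ decays as ΔM₀·e^(−t/τ) with ΔM₀ = 340.0 − 479.02 = −139.0 t.
At t = 1.20 yr, e^(−t/τ) = e^(−0.9046) = 0.4047, so ΔM = −56.26 t and M = 479.02 − 56.26 = 422.76 t.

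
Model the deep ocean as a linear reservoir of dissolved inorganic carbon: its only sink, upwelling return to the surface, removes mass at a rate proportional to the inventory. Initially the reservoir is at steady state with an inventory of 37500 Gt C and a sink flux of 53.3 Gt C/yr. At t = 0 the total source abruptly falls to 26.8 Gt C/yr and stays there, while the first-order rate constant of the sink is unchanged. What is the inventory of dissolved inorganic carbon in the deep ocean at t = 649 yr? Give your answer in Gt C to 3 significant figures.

τ = M₀/F₀ = 37500/53.3 = 703.6 yr; rate constant k = 1/τ.
New steady state M_∞ = F₁/k = F₁·τ = 26.8 × 703.6 = 18856 Gt C.
M(t) = M_∞ + (M₀ − M_∞)·e^(−t/τ); t/τ = 649/703.6 = 0.9224, so e^(−t/τ) = 0.3975.
M(t) = 18856 + 18640 × 0.3975 = 26268 Gt C.

26300 Gt C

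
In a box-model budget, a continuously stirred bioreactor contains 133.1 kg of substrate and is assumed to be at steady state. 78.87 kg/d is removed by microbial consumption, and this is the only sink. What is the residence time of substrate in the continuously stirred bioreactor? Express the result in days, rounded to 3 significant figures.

τ = M / F = 133.1 / 78.87 = 1.688 d.

1.69 d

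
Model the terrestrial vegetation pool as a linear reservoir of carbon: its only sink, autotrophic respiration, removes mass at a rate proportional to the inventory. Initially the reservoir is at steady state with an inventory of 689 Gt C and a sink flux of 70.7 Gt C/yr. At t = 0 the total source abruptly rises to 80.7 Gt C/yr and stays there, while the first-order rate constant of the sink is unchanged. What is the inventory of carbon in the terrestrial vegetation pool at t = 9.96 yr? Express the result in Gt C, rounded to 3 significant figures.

751 Gt C

The sink rate constant is k = F₀/M₀ = 70.7/689 = 0.1026 yr⁻¹.
Solving dM/dt = F₁ − kM with M(0) = M₀ gives M(t) = F₁/k + (M₀ − F₁/k)·e^(−kt).
F₁/k = 80.7/0.1026 = 786.45 Gt C; kt = 0.1026 × 9.96 = 1.022, e^(−kt) = 0.3599.
M(9.96) = 786.45 + (689 − 786.45) × 0.3599 = 786.45 − 35.07 = 751.38 Gt C.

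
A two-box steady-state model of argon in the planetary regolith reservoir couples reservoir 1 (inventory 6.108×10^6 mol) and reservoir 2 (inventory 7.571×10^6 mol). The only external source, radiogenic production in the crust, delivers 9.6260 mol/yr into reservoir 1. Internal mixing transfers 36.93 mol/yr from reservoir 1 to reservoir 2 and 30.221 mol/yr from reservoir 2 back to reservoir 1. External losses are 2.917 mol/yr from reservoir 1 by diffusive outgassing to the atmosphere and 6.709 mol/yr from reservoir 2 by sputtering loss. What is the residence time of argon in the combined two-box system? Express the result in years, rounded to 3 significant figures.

1.42×10^6 yr

Residence time in the combined system uses the total inventory and the total *external* removal — internal exchanges between the two boxes cancel.
M_total = 6.108×10^6 + 7.571×10^6 = 1.3679×10^7 mol.
ΣF_external_out = 2.917 + 6.709 = 9.6260 mol/yr.
τ = M_total / ΣF_ext = 1.3679×10^7 / 9.6260 = 1.421×10^6 yr.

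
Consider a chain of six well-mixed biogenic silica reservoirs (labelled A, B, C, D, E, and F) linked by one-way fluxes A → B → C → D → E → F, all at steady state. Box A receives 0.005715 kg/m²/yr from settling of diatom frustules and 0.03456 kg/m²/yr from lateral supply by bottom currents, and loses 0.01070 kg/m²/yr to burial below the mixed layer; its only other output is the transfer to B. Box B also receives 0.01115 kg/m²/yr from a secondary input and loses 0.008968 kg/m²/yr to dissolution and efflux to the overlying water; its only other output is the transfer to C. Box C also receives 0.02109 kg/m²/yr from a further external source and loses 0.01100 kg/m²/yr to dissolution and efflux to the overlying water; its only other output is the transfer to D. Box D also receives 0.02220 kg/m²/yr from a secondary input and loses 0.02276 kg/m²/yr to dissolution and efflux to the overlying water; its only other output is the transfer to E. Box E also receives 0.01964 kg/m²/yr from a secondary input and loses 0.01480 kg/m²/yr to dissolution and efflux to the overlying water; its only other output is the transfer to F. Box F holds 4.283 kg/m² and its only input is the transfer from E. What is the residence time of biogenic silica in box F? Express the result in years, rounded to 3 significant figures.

Box A: F(A→B) = (0.005715 + 0.03456) − 0.01070 = 0.029575 kg/m²/yr.
Box B: F(B→C) = (0.029575 + 0.01115) − 0.008968 = 0.031757 kg/m²/yr.
Box C: F(C→D) = (0.031757 + 0.02109) − 0.01100 = 0.041847 kg/m²/yr.
Box D: F(D→E) = (0.041847 + 0.02220) − 0.02276 = 0.041287 kg/m²/yr.
Box E: F(E→F) = (0.041287 + 0.01964) − 0.01480 = 0.046127 kg/m²/yr.
Box F throughput = its input = 0.046127 kg/m²/yr; τ = 4.283 / 0.046127 = 92.85 yr.

92.9 yr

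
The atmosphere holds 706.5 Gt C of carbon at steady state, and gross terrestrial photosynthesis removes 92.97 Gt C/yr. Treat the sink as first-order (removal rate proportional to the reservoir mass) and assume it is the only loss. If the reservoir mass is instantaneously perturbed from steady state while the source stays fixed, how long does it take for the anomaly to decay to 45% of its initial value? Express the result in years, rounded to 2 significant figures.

6.1 yr

For a linear reservoir the anomaly decays as exp(−t/τ) with τ = M/F = 706.5/92.97 = 7.599 yr.
exp(−t/τ) = 0.45 ⇒ t = −τ ln(0.45) = 7.599 × 0.7985 = 6.068 yr.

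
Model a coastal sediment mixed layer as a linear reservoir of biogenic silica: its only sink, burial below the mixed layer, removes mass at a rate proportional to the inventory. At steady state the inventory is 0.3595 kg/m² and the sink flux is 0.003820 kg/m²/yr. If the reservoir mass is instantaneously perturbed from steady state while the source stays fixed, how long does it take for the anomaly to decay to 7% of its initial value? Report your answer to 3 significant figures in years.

For a linear reservoir the anomaly decays as exp(−t/τ) with τ = M/F = 0.3595/0.003820 = 94.11 yr.
exp(−t/τ) = 0.07 ⇒ t = −τ ln(0.07) = 94.11 × 2.659 = 250.3 yr.

250 yr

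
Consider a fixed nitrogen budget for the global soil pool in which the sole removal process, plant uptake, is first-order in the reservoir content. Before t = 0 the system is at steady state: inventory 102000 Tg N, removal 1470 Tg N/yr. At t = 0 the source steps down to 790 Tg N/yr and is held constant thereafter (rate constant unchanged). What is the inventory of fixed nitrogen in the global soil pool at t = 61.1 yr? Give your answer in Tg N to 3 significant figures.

74400 Tg N

τ = M₀/F₀ = 102000/1470 = 69.39 yr; rate constant k = 1/τ.
New steady state M_∞ = F₁/k = F₁·τ = 790 × 69.39 = 54816 Tg N.
M(t) = M_∞ + (M₀ − M_∞)·e^(−t/τ); t/τ = 61.1/69.39 = 0.8806, so e^(−t/τ) = 0.4146.
M(t) = 54816 + 47180 × 0.4146 = 74376 Tg N.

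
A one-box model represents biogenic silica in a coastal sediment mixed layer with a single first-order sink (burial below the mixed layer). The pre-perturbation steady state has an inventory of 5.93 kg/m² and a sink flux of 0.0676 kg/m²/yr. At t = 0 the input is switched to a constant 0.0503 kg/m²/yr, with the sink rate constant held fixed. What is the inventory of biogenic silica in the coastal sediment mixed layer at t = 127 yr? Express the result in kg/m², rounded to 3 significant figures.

4.77 kg/m²

The sink rate constant is k = F₀/M₀ = 0.0676/5.93 = 0.01140 yr⁻¹.
Solving dM/dt = F₁ − kM with M(0) = M₀ gives M(t) = F₁/k + (M₀ − F₁/k)·e^(−kt).
F₁/k = 0.0503/0.01140 = 4.4124 kg/m²; kt = 0.01140 × 127 = 1.448, e^(−kt) = 0.2351.
M(127) = 4.4124 + (5.93 − 4.4124) × 0.2351 = 4.4124 + 0.3568 = 4.7692 kg/m².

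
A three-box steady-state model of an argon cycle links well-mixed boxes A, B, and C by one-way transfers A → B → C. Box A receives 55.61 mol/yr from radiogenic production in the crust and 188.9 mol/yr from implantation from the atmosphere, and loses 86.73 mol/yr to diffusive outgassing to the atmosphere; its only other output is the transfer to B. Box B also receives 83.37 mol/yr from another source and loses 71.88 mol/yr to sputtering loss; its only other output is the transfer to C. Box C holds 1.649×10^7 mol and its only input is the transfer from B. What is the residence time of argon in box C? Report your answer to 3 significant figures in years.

97400 yr

Box A: F(A→B) = (55.61 + 188.9) − 86.73 = 157.78 mol/yr.
Box B: F(B→C) = (157.78 + 83.37) − 71.88 = 169.27 mol/yr.
Box C throughput = its input = 169.27 mol/yr; τ = 1.649×10^7 / 169.27 = 97420 yr.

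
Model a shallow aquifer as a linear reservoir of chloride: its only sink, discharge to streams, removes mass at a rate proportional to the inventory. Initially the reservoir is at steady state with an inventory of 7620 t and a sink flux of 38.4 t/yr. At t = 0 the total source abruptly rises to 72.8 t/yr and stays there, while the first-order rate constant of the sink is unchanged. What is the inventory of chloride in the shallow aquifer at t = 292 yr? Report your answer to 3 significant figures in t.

τ = M₀/F₀ = 7620/38.4 = 198.4 yr; rate constant k = 1/τ.
New steady state M_∞ = F₁/k = F₁·τ = 72.8 × 198.4 = 14446 t.
M(t) = M_∞ + (M₀ − M_∞)·e^(−t/τ); t/τ = 292/198.4 = 1.471, so e^(−t/τ) = 0.2296.
M(t) = 14446 − 6826 × 0.2296 = 12879 t.

12900 t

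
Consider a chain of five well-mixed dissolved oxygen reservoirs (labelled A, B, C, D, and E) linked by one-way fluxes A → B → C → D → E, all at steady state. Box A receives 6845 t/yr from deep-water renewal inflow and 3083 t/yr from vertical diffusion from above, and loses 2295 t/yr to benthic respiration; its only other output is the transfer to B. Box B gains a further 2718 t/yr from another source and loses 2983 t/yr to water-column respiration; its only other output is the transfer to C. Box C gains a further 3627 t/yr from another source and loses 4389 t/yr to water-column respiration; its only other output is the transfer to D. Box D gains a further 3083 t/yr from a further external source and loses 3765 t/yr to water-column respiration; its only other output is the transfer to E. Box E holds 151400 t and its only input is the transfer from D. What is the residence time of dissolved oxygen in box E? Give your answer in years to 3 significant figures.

25.6 yr

Box A: F(A→B) = (6845 + 3083) − 2295 = 7633.0 t/yr.
Box B: F(B→C) = (7633.0 + 2718) − 2983 = 7368.0 t/yr.
Box C: F(C→D) = (7368.0 + 3627) − 4389 = 6606.0 t/yr.
Box D: F(D→E) = (6606.0 + 3083) − 3765 = 5924.0 t/yr.
Box E throughput = its input = 5924.0 t/yr; τ = 151400 / 5924.0 = 25.56 yr.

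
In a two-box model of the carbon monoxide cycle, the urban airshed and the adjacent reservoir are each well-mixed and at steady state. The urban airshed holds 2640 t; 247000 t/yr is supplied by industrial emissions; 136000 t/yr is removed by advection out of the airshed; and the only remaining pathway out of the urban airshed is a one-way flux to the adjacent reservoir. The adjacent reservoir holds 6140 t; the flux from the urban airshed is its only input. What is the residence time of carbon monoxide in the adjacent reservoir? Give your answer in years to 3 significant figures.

0.0553 yr

Balance the urban airshed: ΣF_in = 247000 t/yr.
Flux to the adjacent reservoir = ΣF_in − (136000) = 111000 t/yr.
At steady state the output of the adjacent reservoir equals its input, 111000 t/yr.
τ = M / F = 6140 / 111000 = 0.05532 yr.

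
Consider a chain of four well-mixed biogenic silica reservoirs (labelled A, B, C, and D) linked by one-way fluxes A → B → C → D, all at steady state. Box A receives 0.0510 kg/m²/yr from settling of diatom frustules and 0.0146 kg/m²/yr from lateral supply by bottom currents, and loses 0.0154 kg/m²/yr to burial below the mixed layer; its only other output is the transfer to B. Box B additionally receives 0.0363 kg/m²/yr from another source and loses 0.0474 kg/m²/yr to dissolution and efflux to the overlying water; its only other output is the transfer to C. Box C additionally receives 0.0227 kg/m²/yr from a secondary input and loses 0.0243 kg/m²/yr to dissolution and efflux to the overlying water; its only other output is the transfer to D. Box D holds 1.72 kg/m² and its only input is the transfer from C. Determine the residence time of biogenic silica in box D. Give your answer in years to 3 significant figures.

Box A: F(A→B) = (0.0510 + 0.0146) − 0.0154 = 0.050200 kg/m²/yr.
Box B: F(B→C) = (0.050200 + 0.0363) − 0.0474 = 0.039100 kg/m²/yr.
Box C: F(C→D) = (0.039100 + 0.0227) − 0.0243 = 0.037500 kg/m²/yr.
Box D throughput = its input = 0.037500 kg/m²/yr; τ = 1.72 / 0.037500 = 45.87 yr.

45.9 yr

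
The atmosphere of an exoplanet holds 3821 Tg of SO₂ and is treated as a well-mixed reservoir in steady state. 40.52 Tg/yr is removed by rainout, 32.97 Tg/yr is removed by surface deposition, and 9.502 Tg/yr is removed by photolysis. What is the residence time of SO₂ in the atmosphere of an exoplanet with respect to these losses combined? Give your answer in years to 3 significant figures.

Total removal = 40.52 + 32.97 + 9.502 = 82.992 Tg/yr.
τ = M / ΣF_out = 3821 / 82.992 = 46.04 yr.

46.0 yr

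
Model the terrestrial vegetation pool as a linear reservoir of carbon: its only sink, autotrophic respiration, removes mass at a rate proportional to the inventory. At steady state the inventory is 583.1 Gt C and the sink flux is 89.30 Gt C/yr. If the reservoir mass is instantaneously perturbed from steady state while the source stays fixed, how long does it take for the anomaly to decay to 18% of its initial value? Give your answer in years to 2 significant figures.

For a linear reservoir the anomaly decays as exp(−t/τ) with τ = M/F = 583.1/89.30 = 6.530 yr.
exp(−t/τ) = 0.18 ⇒ t = −τ ln(0.18) = 6.530 × 1.715 = 11.20 yr.

11 yr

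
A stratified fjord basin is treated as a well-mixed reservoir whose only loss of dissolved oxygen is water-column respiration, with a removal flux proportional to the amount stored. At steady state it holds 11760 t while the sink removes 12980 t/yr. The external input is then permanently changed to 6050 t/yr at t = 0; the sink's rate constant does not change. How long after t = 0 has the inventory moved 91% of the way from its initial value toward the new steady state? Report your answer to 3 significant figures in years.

τ = M₀/F₀ = 11760/12980 = 0.9060 yr.
The remaining gap fraction is e^(−t/τ); 91% covered ⇒ e^(−t/τ) = 0.0900.
t = −τ ln(0.0900) = 0.9060 × 2.408 = 2.182 yr.

2.18 yr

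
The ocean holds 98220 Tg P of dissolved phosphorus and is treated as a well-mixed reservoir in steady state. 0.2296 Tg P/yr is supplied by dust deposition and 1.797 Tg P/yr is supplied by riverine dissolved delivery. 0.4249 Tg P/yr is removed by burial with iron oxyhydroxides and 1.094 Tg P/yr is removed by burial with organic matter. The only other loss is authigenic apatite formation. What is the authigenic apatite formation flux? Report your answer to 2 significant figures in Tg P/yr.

At steady state ΣF_in = ΣF_out.
ΣF_in = 0.2296 + 1.797 = 2.0266 Tg P/yr.
Authigenic apatite formation flux = ΣF_in − (0.4249 + 1.094) = 2.0266 − 1.519 = 0.5077 Tg P/yr.

0.51 Tg P/yr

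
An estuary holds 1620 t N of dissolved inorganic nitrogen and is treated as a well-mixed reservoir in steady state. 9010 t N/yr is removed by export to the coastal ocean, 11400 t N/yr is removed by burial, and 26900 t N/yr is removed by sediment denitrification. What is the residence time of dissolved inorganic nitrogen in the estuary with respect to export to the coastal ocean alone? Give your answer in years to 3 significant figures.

Residence time with respect to a single sink: τ = M / F_sink.
τ = 1620 / 9010 = 0.1798 yr.

0.180 yr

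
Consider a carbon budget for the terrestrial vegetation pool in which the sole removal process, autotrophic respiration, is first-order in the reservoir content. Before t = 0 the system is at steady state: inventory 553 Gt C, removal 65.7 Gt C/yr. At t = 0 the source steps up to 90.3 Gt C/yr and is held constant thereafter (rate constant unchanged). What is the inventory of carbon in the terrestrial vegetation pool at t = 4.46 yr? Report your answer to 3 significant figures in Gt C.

638 Gt C

The sink rate constant is k = F₀/M₀ = 65.7/553 = 0.1188 yr⁻¹.
Solving dM/dt = F₁ − kM with M(0) = M₀ gives M(t) = F₁/k + (M₀ − F₁/k)·e^(−kt).
F₁/k = 90.3/0.1188 = 760.06 Gt C; kt = 0.1188 × 4.46 = 0.5299, e^(−kt) = 0.5887.
M(4.46) = 760.06 + (553 − 760.06) × 0.5887 = 760.06 − 121.9 = 638.17 Gt C.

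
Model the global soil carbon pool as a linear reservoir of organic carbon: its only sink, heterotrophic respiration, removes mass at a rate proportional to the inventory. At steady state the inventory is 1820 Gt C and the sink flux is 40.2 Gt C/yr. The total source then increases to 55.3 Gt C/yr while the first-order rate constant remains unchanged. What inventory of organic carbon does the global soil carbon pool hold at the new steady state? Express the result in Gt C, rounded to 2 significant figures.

2500 Gt C

Rate constant k = F/M = 40.2 / 1820 = 0.02209 yr⁻¹.
At the new steady state, source = k·M_new ⇒ M_new = 55.3 / 0.02209 = 2504 Gt C.
(Equivalently M_new = M × F_new/F_old = 1820 × 55.3/40.2.)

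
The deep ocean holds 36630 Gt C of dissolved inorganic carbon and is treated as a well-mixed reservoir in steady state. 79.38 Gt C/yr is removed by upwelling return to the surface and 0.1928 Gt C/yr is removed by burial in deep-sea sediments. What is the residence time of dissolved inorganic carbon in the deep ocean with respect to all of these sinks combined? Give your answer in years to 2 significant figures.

460 yr

Total removal flux = 79.38 + 0.1928 = 79.573 Gt C/yr.
τ = M / ΣF_out = 36630 / 79.573 = 460.3 yr.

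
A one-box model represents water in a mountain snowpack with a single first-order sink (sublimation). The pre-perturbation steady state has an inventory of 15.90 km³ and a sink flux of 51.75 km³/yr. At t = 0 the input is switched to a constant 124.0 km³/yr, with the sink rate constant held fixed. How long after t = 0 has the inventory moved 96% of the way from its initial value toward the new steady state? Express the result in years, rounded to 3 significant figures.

0.989 yr

τ = M₀/F₀ = 15.90/51.75 = 0.3072 yr.
The remaining gap fraction is e^(−t/τ); 96% covered ⇒ e^(−t/τ) = 0.0400.
t = −τ ln(0.0400) = 0.3072 × 3.219 = 0.9890 yr.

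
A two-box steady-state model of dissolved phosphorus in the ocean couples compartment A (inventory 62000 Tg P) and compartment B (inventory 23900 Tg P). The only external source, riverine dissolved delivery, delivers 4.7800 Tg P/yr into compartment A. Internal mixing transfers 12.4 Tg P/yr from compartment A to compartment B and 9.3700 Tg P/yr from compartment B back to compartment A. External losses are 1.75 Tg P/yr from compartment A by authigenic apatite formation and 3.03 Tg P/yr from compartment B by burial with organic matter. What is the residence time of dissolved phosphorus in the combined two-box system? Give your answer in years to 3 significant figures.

Treat the two boxes together as one reservoir: the mixing fluxes between them are internal recycling, so τ = ΣM / Σ(external losses).
M_total = 62000 + 23900 = 85900 Tg P.
ΣF_external_out = 1.75 + 3.03 = 4.7800 Tg P/yr.
τ = M_total / ΣF_ext = 85900 / 4.7800 = 17970 yr.

18000 yr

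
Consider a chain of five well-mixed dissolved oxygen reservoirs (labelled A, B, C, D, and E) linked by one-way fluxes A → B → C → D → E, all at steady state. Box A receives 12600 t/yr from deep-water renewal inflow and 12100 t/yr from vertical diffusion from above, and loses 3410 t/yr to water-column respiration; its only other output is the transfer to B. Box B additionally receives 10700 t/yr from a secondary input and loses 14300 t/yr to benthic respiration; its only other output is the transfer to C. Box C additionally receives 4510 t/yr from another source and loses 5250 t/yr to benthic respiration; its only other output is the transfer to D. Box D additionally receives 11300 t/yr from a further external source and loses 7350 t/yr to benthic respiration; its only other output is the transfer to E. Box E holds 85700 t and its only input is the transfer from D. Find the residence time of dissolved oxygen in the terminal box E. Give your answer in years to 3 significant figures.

4.10 yr

Box A: F(A→B) = (12600 + 12100) − 3410 = 21290 t/yr.
Box B: F(B→C) = (21290 + 10700) − 14300 = 17690 t/yr.
Box C: F(C→D) = (17690 + 4510) − 5250 = 16950 t/yr.
Box D: F(D→E) = (16950 + 11300) − 7350 = 20900 t/yr.
Box E throughput = its input = 20900 t/yr; τ = 85700 / 20900 = 4.100 yr.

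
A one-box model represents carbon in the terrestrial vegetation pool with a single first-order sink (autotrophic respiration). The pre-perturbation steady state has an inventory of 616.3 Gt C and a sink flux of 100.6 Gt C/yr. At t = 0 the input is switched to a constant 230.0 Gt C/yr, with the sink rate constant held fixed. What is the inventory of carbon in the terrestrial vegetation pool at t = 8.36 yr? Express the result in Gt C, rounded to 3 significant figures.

1210 Gt C

Residence time τ = M₀/F₀ = 6.126 yr. The eventual steady state is M_∞ = M₀·(F₁/F₀) = 616.3 × 230.0/100.6 = 1409.0 Gt C.
The anomaly ΔM(t) = M(t) − M_∞ decays as ΔM₀·e^(−t/τ) with ΔM₀ = 616.3 − 1409.0 = −792.7 Gt C.
At t = 8.36 yr, e^(−t/τ) = e^(−1.365) = 0.2555, so ΔM = −202.5 Gt C and M = 1409.0 − 202.5 = 1206.5 Gt C.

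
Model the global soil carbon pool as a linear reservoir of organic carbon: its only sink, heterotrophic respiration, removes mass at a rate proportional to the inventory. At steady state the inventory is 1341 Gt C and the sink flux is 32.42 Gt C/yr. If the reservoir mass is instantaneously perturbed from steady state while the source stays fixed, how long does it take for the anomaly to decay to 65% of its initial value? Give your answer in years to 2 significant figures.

For a linear reservoir the anomaly decays as exp(−t/τ) with τ = M/F = 1341/32.42 = 41.36 yr.
exp(−t/τ) = 0.65 ⇒ t = −τ ln(0.65) = 41.36 × 0.4308 = 17.82 yr.

18 yr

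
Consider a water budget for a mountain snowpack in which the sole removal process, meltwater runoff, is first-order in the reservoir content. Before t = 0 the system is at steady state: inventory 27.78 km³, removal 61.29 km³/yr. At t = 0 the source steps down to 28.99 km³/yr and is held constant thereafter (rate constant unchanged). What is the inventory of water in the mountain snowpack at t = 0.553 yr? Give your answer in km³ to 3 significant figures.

17.5 km³

τ = M₀/F₀ = 27.78/61.29 = 0.4533 yr; rate constant k = 1/τ.
New steady state M_∞ = F₁/k = F₁·τ = 28.99 × 0.4533 = 13.140 km³.
M(t) = M_∞ + (M₀ − M_∞)·e^(−t/τ); t/τ = 0.553/0.4533 = 1.220, so e^(−t/τ) = 0.2952.
M(t) = 13.140 + 14.64 × 0.2952 = 17.462 km³.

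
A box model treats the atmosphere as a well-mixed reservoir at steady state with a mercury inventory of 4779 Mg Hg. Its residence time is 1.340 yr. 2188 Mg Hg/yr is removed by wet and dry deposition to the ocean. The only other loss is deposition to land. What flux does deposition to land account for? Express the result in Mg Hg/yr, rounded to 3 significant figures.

1380 Mg Hg/yr

Total removal F = M/τ = 4779 / 1.340 = 3566 Mg Hg/yr.
Deposition to land = F − (2188) = 3566 − 2188 = 1378 Mg Hg/yr.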